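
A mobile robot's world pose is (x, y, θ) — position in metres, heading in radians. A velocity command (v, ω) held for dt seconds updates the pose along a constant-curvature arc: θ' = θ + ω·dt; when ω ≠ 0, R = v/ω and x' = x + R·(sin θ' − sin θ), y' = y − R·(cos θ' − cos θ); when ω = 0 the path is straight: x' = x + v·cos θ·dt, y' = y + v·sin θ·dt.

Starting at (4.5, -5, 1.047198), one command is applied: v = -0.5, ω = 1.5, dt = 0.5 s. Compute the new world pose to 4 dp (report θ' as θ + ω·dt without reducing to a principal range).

(4.4638, -5.2415, 1.7972)

θ' = 1.0472 + 1.5·0.5 = 1.7972
R = v/ω = -0.5/1.5 = -0.3333
x' = 4.5 + -0.3333·(sin 1.7972 − sin 1.0472) = 4.4638
y' = -5 − -0.3333·(cos 1.7972 − cos 1.0472) = -5.2415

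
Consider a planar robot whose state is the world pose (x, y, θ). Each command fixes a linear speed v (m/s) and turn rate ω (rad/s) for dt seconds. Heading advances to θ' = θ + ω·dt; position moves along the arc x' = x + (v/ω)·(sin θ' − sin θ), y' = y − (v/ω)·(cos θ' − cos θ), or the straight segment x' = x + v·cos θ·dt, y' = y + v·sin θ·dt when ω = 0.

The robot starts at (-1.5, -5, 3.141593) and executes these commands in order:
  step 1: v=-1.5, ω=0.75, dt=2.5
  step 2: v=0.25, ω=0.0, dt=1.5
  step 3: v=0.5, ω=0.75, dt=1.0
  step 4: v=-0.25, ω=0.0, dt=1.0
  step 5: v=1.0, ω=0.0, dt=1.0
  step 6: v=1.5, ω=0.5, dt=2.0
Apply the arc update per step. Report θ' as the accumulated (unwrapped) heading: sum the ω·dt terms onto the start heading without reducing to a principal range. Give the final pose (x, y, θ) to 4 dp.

step 1: θ'=5.0166 (R=-2.0000) → pose (0.4082, -2.4009, 5.0166)
step 2: θ'=5.0166 (straight) → pose (0.5205, -2.7587, 5.0166)
step 3: θ'=5.7666 (R=0.6667) → pose (0.8273, -3.1387, 5.7666)
step 4: θ'=5.7666 (straight) → pose (0.6099, -3.0152, 5.7666)
step 5: θ'=5.7666 (straight) → pose (1.4794, -3.5091, 5.7666)
step 6: θ'=6.7666 (R=3.0000) → pose (4.3556, -3.5569, 6.7666)

(4.3556, -3.5569, 6.7666)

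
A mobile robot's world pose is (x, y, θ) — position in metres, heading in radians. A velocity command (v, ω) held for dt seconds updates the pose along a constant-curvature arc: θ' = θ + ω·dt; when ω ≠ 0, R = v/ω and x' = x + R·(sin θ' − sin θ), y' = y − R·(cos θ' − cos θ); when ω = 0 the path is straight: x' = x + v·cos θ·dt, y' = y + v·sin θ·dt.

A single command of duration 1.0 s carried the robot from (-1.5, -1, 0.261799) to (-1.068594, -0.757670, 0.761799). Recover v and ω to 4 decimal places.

Δθ = 0.761799 − 0.261799 = 0.500000
ω = Δθ/dt = 0.500000/1.0 = 0.5000
R = Δx/(sin θ' − sin θ) = 1.0000
v = R·ω = 1.0000·0.5000 = 0.5000

v = 0.5000, ω = 0.5000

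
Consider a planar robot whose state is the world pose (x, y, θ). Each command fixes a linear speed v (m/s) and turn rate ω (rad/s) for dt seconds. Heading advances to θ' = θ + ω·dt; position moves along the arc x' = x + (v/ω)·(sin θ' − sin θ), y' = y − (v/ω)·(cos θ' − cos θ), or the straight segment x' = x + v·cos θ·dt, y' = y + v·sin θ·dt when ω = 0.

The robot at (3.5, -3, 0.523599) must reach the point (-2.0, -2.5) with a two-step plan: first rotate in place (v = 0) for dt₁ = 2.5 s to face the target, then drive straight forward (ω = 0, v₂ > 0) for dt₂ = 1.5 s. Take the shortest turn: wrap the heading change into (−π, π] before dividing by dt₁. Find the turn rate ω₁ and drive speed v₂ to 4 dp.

ω₁ = 1.0109, v₂ = 3.6818

heading to target = atan2(-2.5−-3, -2−3.5) = 3.0509
Δθ = wrap(3.0509 − 0.5236) = 2.5273; ω₁ = Δθ/dt₁ = 1.0109
distance = √((-2−3.5)² + (-2.5−-3)²) = 5.5227; v₂ = distance/dt₂ = 3.6818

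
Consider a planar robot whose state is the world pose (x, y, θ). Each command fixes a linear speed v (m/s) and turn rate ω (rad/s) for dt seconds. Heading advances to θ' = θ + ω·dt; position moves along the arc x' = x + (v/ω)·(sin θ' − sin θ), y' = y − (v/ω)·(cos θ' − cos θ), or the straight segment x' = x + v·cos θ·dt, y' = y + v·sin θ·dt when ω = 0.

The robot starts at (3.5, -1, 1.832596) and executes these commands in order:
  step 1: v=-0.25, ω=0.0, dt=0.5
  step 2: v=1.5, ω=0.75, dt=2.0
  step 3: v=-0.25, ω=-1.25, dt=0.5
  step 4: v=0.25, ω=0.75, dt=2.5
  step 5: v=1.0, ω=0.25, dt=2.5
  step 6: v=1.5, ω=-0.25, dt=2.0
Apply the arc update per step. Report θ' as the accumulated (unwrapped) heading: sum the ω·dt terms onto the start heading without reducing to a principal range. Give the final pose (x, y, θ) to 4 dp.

(2.0398, -5.2476, 4.7076)

step 1: θ'=1.8326 (straight) → pose (3.5324, -1.1207, 1.8326)
step 2: θ'=3.3326 (R=2.0000) → pose (1.2208, 0.3252, 3.3326)
step 3: θ'=2.7076 (R=0.2000) → pose (1.3429, 0.3103, 2.7076)
step 4: θ'=4.5826 (R=0.3333) → pose (0.8722, 0.0511, 4.5826)
step 5: θ'=5.2076 (R=4.0000) → pose (1.3191, -2.3675, 5.2076)
step 6: θ'=4.7076 (R=-6.0000) → pose (2.0398, -5.2476, 4.7076)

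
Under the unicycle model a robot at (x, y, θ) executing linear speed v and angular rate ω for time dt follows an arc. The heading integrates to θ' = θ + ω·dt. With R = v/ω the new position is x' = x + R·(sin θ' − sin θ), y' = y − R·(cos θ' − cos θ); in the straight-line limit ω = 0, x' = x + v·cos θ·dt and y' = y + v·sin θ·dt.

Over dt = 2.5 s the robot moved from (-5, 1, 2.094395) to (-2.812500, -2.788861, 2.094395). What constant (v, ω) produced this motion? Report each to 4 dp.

Δθ = 2.094395 − 2.094395 = 0.000000
ω = Δθ/dt = 0.000000/2.5 = 0.0000
ω = 0 → v = (Δx·cos θ + Δy·sin θ)/dt = -1.7500

v = -1.7500, ω = 0.0000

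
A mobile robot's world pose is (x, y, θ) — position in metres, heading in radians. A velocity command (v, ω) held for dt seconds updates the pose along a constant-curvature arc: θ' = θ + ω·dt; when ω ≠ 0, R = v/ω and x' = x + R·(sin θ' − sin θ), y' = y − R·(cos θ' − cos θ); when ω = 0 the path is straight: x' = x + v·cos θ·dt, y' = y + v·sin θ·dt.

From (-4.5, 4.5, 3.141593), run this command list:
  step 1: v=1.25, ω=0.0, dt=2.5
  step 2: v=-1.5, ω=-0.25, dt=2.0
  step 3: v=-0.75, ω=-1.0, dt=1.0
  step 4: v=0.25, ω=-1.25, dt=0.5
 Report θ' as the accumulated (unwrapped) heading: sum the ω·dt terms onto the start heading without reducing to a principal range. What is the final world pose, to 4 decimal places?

step 1: θ'=3.1416 (straight) → pose (-7.6250, 4.5000, 3.1416)
step 2: θ'=2.6416 (R=6.0000) → pose (-4.7484, 3.7655, 2.6416)
step 3: θ'=1.6416 (R=0.7500) → pose (-4.3599, 3.1604, 1.6416)
step 4: θ'=1.0166 (R=-0.2000) → pose (-4.3305, 3.2798, 1.0166)

(-4.3305, 3.2798, 1.0166)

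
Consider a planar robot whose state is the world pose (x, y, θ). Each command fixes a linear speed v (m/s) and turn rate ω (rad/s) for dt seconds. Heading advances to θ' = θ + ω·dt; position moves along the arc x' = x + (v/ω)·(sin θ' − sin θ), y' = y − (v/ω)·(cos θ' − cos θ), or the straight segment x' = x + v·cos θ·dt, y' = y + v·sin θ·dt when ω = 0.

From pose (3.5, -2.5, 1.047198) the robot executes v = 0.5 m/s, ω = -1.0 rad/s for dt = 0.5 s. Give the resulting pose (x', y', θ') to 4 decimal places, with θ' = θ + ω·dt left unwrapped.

θ' = 1.0472 + -1.0·0.5 = 0.5472
R = v/ω = 0.5/-1.0 = -0.5000
x' = 3.5 + -0.5000·(sin 0.5472 − sin 1.0472) = 3.6729
y' = -2.5 − -0.5000·(cos 0.5472 − cos 1.0472) = -2.3230

(3.6729, -2.3230, 0.5472)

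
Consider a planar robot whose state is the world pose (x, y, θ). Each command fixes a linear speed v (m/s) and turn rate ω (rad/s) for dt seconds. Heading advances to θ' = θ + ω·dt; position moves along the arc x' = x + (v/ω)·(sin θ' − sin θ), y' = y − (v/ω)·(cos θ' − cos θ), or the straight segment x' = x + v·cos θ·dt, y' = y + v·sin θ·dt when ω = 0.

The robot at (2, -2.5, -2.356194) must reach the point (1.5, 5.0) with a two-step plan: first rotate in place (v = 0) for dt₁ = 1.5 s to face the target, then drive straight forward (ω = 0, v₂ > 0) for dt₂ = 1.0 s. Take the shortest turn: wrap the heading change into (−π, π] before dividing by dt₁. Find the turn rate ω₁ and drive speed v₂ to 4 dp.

ω₁ = -1.5264, v₂ = 7.5166

heading to target = atan2(5−-2.5, 1.5−2) = 1.6374
Δθ = wrap(1.6374 − -2.3562) = -2.2896; ω₁ = Δθ/dt₁ = -1.5264
distance = √((1.5−2)² + (5−-2.5)²) = 7.5166; v₂ = distance/dt₂ = 7.5166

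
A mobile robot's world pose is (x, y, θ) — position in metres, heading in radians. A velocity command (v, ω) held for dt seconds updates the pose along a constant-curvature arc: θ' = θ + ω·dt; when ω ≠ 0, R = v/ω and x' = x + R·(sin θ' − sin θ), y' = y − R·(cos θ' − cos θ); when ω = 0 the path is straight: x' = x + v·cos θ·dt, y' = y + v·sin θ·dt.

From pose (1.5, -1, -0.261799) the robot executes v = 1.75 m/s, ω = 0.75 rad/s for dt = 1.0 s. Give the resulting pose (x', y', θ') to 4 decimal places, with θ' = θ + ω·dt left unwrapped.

(3.1983, -0.8069, 0.4882)

θ' = -0.2618 + 0.75·1.0 = 0.4882
R = v/ω = 1.75/0.75 = 2.3333
x' = 1.5 + 2.3333·(sin 0.4882 − sin -0.2618) = 3.1983
y' = -1 − 2.3333·(cos 0.4882 − cos -0.2618) = -0.8069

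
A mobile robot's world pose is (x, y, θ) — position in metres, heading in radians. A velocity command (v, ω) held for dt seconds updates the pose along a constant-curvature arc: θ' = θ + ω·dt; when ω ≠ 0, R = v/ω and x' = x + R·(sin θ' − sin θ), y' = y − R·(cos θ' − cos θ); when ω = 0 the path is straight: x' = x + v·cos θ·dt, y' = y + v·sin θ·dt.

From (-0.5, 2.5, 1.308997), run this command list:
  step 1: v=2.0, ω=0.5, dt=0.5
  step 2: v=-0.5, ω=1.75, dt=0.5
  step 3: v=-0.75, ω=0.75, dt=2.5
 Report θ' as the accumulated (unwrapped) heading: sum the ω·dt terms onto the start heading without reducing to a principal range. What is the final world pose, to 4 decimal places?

step 1: θ'=1.5590 (R=4.0000) → pose (-0.3640, 3.4881, 1.5590)
step 2: θ'=2.4340 (R=-0.2857) → pose (-0.2640, 3.2676, 2.4340)
step 3: θ'=4.3090 (R=-1.0000) → pose (1.3057, 3.6350, 4.3090)

(1.3057, 3.6350, 4.3090)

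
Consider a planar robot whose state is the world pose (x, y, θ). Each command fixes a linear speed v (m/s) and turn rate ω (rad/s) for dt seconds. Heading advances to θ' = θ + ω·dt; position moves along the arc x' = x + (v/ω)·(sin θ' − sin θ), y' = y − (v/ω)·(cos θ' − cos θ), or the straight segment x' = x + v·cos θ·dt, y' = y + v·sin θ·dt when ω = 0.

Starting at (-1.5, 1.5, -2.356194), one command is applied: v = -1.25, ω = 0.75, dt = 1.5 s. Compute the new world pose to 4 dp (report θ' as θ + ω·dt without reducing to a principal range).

(-1.1070, 3.2337, -1.2312)

θ' = -2.3562 + 0.75·1.5 = -1.2312
R = v/ω = -1.25/0.75 = -1.6667
x' = -1.5 + -1.6667·(sin -1.2312 − sin -2.3562) = -1.1070
y' = 1.5 − -1.6667·(cos -1.2312 − cos -2.3562) = 3.2337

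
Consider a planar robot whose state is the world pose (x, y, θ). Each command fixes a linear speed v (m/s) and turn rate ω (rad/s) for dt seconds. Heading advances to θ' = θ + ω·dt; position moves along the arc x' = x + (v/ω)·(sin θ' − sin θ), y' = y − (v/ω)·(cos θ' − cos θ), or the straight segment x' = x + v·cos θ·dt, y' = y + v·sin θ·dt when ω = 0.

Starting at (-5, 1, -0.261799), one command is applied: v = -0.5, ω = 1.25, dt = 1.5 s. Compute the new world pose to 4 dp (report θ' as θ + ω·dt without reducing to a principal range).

θ' = -0.2618 + 1.25·1.5 = 1.6132
R = v/ω = -0.5/1.25 = -0.4000
x' = -5 + -0.4000·(sin 1.6132 − sin -0.2618) = -5.5032
y' = 1 − -0.4000·(cos 1.6132 − cos -0.2618) = 0.5967

(-5.5032, 0.5967, 1.6132)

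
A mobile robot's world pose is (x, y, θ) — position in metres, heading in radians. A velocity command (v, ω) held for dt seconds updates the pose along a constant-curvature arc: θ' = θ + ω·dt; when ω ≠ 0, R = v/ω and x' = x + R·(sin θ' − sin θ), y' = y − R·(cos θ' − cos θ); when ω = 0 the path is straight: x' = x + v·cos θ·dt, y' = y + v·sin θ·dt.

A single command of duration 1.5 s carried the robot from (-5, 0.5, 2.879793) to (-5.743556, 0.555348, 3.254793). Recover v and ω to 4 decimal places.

Δθ = 3.254793 − 2.879793 = 0.375000
ω = Δθ/dt = 0.375000/1.5 = 0.2500
R = Δx/(sin θ' − sin θ) = 2.0000
v = R·ω = 2.0000·0.2500 = 0.5000

v = 0.5000, ω = 0.2500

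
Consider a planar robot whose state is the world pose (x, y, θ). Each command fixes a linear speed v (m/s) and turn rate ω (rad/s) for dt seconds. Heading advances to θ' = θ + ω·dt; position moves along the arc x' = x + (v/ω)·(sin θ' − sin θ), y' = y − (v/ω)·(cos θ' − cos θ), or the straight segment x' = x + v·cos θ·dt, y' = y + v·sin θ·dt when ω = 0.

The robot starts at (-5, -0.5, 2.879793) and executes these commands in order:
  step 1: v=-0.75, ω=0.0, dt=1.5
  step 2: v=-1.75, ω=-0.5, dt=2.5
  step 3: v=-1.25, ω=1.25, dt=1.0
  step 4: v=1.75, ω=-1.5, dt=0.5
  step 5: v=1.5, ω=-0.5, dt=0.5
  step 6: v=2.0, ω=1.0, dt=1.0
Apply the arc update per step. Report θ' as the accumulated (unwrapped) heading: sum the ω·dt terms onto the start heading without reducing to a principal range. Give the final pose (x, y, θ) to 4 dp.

step 1: θ'=2.8798 (straight) → pose (-3.9133, -0.7912, 2.8798)
step 2: θ'=1.6298 (R=3.5000) → pose (-1.3253, -3.9655, 1.6298)
step 3: θ'=2.8798 (R=-1.0000) → pose (-0.5858, -4.8725, 2.8798)
step 4: θ'=2.1298 (R=-1.1667) → pose (-1.2730, -4.3643, 2.1298)
step 5: θ'=1.8798 (R=-3.0000) → pose (-1.5875, -3.6856, 1.8798)
step 6: θ'=2.8798 (R=2.0000) → pose (-2.9752, -2.3620, 2.8798)

(-2.9752, -2.3620, 2.8798)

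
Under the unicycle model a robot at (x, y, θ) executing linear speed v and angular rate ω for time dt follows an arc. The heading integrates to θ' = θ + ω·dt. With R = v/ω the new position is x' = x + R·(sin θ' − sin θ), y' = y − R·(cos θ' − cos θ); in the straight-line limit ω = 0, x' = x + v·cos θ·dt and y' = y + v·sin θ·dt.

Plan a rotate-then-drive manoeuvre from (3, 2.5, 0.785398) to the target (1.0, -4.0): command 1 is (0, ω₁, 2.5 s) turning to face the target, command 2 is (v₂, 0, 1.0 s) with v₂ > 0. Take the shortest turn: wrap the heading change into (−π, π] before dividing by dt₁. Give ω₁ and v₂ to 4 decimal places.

ω₁ = -1.0619, v₂ = 6.8007

heading to target = atan2(-4−2.5, 1−3) = -1.8693
Δθ = wrap(-1.8693 − 0.7854) = -2.6547; ω₁ = Δθ/dt₁ = -1.0619
distance = √((1−3)² + (-4−2.5)²) = 6.8007; v₂ = distance/dt₂ = 6.8007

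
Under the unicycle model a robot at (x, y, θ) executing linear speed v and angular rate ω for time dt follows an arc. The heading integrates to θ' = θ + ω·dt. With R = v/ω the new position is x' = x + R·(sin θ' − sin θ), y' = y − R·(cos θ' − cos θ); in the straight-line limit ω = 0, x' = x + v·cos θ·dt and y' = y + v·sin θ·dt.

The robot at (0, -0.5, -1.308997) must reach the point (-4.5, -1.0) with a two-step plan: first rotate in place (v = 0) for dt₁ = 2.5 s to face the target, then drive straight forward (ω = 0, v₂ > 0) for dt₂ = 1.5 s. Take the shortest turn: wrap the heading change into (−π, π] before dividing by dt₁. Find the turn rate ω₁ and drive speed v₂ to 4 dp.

ω₁ = -0.6888, v₂ = 3.0185

heading to target = atan2(-1−-0.5, -4.5−0) = -3.0309
Δθ = wrap(-3.0309 − -1.3090) = -1.7219; ω₁ = Δθ/dt₁ = -0.6888
distance = √((-4.5−0)² + (-1−-0.5)²) = 4.5277; v₂ = distance/dt₂ = 3.0185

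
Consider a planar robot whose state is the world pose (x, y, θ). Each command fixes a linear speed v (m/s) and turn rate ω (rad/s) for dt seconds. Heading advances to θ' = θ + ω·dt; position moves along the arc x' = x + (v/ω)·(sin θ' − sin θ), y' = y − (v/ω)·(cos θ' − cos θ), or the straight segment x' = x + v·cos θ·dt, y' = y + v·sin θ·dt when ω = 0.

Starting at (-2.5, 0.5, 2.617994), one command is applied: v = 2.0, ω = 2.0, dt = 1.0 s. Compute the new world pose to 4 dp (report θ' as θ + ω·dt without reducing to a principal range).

θ' = 2.6180 + 2.0·1.0 = 4.6180
R = v/ω = 2.0/2.0 = 1.0000
x' = -2.5 + 1.0000·(sin 4.6180 − sin 2.6180) = -3.9955
y' = 0.5 − 1.0000·(cos 4.6180 − cos 2.6180) = -0.2718

(-3.9955, -0.2718, 4.6180)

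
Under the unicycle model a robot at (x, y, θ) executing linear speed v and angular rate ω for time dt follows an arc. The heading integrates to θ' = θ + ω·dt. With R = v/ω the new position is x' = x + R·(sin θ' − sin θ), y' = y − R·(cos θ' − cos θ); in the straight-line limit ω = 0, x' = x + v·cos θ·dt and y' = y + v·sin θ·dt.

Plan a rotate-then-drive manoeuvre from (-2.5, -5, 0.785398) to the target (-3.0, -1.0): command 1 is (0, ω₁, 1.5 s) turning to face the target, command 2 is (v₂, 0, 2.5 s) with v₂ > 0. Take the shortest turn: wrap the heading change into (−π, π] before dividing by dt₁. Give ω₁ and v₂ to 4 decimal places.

ω₁ = 0.6065, v₂ = 1.6125

heading to target = atan2(-1−-5, -3−-2.5) = 1.6952
Δθ = wrap(1.6952 − 0.7854) = 0.9098; ω₁ = Δθ/dt₁ = 0.6065
distance = √((-3−-2.5)² + (-1−-5)²) = 4.0311; v₂ = distance/dt₂ = 1.6125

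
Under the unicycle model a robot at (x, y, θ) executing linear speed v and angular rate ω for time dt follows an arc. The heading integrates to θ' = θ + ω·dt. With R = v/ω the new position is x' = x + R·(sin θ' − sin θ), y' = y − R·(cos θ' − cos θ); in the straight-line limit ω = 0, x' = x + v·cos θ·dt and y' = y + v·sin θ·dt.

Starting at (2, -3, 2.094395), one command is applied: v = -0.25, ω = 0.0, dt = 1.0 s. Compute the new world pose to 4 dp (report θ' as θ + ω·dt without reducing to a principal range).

θ' = 2.0944 + 0.0·1.0 = 2.0944
ω = 0 → straight: x' = 2 + -0.25·cos(2.0944)·1.0 = 2.1250
y' = -3 + -0.25·sin(2.0944)·1.0 = -3.2165

(2.1250, -3.2165, 2.0944)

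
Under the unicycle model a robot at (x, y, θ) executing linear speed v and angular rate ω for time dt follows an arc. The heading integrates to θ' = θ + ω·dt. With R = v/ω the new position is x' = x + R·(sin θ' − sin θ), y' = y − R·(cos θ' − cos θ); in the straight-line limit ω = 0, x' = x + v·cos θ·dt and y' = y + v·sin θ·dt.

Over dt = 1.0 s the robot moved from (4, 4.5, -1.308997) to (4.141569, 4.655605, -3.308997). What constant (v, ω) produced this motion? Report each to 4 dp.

Δθ = -3.308997 − -1.308997 = -2.000000
ω = Δθ/dt = -2.000000/1.0 = -2.0000
R = −Δy/(cos θ' − cos θ) = 0.1250
v = R·ω = 0.1250·-2.0000 = -0.2500

v = -0.2500, ω = -2.0000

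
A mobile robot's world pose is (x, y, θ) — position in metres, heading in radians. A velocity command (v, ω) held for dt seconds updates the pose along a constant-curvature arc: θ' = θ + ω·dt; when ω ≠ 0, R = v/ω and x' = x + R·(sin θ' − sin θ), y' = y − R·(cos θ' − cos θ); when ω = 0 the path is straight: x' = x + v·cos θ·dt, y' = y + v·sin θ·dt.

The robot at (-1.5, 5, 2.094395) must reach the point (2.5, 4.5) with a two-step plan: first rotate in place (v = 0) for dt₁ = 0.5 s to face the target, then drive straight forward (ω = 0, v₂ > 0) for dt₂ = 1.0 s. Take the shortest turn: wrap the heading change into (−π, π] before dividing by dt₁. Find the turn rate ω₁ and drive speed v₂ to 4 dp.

ω₁ = -4.4375, v₂ = 4.0311

heading to target = atan2(4.5−5, 2.5−-1.5) = -0.1244
Δθ = wrap(-0.1244 − 2.0944) = -2.2187; ω₁ = Δθ/dt₁ = -4.4375
distance = √((2.5−-1.5)² + (4.5−5)²) = 4.0311; v₂ = distance/dt₂ = 4.0311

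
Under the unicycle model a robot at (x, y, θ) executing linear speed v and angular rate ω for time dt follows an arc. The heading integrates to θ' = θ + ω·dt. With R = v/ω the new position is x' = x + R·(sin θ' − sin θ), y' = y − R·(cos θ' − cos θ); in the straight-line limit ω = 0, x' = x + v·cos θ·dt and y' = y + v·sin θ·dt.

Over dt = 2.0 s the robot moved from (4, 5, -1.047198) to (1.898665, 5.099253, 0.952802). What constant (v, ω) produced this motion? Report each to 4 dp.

Δθ = 0.952802 − -1.047198 = 2.000000
ω = Δθ/dt = 2.000000/2.0 = 1.0000
R = Δx/(sin θ' − sin θ) = -1.2500
v = R·ω = -1.2500·1.0000 = -1.2500

v = -1.2500, ω = 1.0000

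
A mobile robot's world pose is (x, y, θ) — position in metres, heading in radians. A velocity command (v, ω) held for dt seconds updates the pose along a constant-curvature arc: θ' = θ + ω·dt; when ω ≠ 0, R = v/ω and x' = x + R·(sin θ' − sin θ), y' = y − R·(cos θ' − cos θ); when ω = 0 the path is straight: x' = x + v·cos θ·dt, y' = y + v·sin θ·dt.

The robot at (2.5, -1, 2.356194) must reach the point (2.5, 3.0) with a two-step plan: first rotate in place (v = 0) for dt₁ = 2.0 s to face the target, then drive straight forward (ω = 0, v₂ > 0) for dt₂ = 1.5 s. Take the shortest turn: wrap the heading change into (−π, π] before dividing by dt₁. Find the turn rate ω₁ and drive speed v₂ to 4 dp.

heading to target = atan2(3−-1, 2.5−2.5) = 1.5708
Δθ = wrap(1.5708 − 2.3562) = -0.7854; ω₁ = Δθ/dt₁ = -0.3927
distance = √((2.5−2.5)² + (3−-1)²) = 4.0000; v₂ = distance/dt₂ = 2.6667

ω₁ = -0.3927, v₂ = 2.6667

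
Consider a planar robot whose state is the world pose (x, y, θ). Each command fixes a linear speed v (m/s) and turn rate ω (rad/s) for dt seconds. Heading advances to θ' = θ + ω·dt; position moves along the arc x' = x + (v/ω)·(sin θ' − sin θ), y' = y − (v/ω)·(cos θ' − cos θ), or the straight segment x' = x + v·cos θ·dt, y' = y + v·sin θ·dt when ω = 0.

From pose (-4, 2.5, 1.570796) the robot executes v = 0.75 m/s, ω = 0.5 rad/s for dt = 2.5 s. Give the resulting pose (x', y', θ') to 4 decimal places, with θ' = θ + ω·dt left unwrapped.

(-5.0270, 3.9235, 2.8208)

θ' = 1.5708 + 0.5·2.5 = 2.8208
R = v/ω = 0.75/0.5 = 1.5000
x' = -4 + 1.5000·(sin 2.8208 − sin 1.5708) = -5.0270
y' = 2.5 − 1.5000·(cos 2.8208 − cos 1.5708) = 3.9235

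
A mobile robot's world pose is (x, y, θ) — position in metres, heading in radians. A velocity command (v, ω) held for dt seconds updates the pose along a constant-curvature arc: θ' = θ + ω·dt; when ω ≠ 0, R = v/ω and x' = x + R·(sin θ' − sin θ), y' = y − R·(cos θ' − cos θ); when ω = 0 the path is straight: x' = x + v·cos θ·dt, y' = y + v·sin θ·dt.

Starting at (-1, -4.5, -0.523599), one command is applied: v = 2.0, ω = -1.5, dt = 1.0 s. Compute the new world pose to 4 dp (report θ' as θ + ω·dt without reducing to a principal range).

(-0.4677, -6.2380, -2.0236)

θ' = -0.5236 + -1.5·1.0 = -2.0236
R = v/ω = 2.0/-1.5 = -1.3333
x' = -1 + -1.3333·(sin -2.0236 − sin -0.5236) = -0.4677
y' = -4.5 − -1.3333·(cos -2.0236 − cos -0.5236) = -6.2380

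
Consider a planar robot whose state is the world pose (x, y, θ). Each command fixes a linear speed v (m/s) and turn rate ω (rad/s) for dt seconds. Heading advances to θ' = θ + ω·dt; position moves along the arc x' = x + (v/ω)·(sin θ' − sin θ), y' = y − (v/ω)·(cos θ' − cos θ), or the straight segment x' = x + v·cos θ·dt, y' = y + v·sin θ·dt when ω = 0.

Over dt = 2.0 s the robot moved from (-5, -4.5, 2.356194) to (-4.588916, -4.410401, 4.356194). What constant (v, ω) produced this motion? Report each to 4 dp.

v = -0.2500, ω = 1.0000

Δθ = 4.356194 − 2.356194 = 2.000000
ω = Δθ/dt = 2.000000/2.0 = 1.0000
R = Δx/(sin θ' − sin θ) = -0.2500
v = R·ω = -0.2500·1.0000 = -0.2500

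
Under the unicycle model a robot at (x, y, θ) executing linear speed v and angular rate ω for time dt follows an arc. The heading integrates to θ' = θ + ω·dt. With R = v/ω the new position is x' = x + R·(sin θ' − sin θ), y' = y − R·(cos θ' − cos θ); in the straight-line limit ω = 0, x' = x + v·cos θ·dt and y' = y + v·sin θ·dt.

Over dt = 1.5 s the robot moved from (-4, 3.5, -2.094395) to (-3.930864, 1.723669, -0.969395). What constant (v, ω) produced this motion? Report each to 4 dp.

Δθ = -0.969395 − -2.094395 = 1.125000
ω = Δθ/dt = 1.125000/1.5 = 0.7500
R = −Δy/(cos θ' − cos θ) = 1.6667
v = R·ω = 1.6667·0.7500 = 1.2500

v = 1.2500, ω = 0.7500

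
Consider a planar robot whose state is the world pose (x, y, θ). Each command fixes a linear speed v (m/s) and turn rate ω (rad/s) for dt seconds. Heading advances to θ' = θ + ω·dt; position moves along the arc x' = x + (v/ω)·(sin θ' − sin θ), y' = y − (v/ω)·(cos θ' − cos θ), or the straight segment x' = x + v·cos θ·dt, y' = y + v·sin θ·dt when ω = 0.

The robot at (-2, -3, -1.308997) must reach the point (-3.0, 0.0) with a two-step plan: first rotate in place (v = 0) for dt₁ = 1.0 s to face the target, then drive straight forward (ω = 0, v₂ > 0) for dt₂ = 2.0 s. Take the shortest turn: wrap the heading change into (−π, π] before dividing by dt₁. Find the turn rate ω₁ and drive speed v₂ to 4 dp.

ω₁ = -3.0816, v₂ = 1.5811

heading to target = atan2(0−-3, -3−-2) = 1.8925
Δθ = wrap(1.8925 − -1.3090) = -3.0816; ω₁ = Δθ/dt₁ = -3.0816
distance = √((-3−-2)² + (0−-3)²) = 3.1623; v₂ = distance/dt₂ = 1.5811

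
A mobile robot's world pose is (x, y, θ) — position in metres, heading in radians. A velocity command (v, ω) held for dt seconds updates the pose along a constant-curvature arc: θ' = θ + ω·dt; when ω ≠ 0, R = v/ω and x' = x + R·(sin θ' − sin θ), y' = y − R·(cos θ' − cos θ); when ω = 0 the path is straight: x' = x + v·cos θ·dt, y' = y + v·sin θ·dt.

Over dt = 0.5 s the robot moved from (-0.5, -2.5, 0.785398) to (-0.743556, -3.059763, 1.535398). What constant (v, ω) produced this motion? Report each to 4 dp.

Δθ = 1.535398 − 0.785398 = 0.750000
ω = Δθ/dt = 0.750000/0.5 = 1.5000
R = −Δy/(cos θ' − cos θ) = -0.8333
v = R·ω = -0.8333·1.5000 = -1.2500

v = -1.2500, ω = 1.5000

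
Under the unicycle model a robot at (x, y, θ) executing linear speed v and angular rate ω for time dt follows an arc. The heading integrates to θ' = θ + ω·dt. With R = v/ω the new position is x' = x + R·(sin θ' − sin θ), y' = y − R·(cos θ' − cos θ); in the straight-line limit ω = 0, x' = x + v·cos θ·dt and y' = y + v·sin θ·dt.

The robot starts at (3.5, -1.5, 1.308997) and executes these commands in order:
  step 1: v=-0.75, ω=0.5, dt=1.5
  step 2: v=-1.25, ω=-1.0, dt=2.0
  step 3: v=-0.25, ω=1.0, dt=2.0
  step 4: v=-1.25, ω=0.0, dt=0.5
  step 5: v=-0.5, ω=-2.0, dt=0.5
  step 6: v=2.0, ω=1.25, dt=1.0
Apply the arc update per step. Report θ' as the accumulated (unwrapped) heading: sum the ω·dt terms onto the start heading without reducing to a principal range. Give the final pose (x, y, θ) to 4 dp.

(2.4666, -3.7241, 2.3090)

step 1: θ'=2.0590 (R=-1.5000) → pose (3.6241, -2.5918, 2.0590)
step 2: θ'=0.0590 (R=1.2500) → pose (2.5939, -4.4259, 0.0590)
step 3: θ'=2.0590 (R=-0.2500) → pose (2.3878, -4.7927, 2.0590)
step 4: θ'=2.0590 (straight) → pose (2.6809, -5.3447, 2.0590)
step 5: θ'=1.0590 (R=0.2500) → pose (2.6781, -5.5844, 1.0590)
step 6: θ'=2.3090 (R=1.6000) → pose (2.4666, -3.7241, 2.3090)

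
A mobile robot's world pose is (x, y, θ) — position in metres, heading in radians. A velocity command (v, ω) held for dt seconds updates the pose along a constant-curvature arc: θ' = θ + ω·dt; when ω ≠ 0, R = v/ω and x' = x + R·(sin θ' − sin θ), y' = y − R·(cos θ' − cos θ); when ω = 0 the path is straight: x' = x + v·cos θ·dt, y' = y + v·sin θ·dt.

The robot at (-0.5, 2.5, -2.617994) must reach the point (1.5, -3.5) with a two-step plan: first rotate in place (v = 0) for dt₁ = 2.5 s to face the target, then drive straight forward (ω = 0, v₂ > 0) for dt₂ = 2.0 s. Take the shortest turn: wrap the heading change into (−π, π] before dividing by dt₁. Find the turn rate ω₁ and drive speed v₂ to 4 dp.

heading to target = atan2(-3.5−2.5, 1.5−-0.5) = -1.2490
Δθ = wrap(-1.2490 − -2.6180) = 1.3689; ω₁ = Δθ/dt₁ = 0.5476
distance = √((1.5−-0.5)² + (-3.5−2.5)²) = 6.3246; v₂ = distance/dt₂ = 3.1623

ω₁ = 0.5476, v₂ = 3.1623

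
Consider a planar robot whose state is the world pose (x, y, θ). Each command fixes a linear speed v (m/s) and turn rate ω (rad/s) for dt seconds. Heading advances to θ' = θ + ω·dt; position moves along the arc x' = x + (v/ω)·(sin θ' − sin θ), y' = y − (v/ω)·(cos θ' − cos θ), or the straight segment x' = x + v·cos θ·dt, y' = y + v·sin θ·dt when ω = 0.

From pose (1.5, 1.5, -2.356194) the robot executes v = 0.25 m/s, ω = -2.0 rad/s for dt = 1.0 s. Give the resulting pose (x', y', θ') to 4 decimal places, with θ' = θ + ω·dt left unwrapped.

(1.2945, 1.5448, -4.3562)

θ' = -2.3562 + -2.0·1.0 = -4.3562
R = v/ω = 0.25/-2.0 = -0.1250
x' = 1.5 + -0.1250·(sin -4.3562 − sin -2.3562) = 1.2945
y' = 1.5 − -0.1250·(cos -4.3562 − cos -2.3562) = 1.5448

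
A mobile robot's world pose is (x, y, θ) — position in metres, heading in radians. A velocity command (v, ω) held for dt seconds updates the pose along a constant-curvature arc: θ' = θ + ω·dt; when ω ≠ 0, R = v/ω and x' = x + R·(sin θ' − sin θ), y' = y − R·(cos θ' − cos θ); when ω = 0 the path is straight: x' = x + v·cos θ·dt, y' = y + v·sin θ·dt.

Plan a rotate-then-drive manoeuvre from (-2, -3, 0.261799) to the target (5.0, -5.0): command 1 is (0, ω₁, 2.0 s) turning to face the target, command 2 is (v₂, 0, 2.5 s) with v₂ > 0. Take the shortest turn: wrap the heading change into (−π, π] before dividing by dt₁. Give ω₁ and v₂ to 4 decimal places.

ω₁ = -0.2700, v₂ = 2.9120

heading to target = atan2(-5−-3, 5−-2) = -0.2783
Δθ = wrap(-0.2783 − 0.2618) = -0.5401; ω₁ = Δθ/dt₁ = -0.2700
distance = √((5−-2)² + (-5−-3)²) = 7.2801; v₂ = distance/dt₂ = 2.9120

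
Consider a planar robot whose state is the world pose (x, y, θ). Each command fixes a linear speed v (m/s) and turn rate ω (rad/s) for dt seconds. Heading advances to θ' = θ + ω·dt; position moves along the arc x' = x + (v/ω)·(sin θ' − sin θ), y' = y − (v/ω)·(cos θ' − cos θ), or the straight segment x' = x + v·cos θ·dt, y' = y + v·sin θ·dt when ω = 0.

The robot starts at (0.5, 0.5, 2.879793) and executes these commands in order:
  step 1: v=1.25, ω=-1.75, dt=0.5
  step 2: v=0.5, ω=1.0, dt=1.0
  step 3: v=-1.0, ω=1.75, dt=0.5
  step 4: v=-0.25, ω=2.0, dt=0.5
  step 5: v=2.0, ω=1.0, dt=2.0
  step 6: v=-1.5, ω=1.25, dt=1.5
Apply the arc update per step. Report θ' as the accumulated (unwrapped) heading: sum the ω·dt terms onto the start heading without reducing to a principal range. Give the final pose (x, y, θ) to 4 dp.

(3.1777, -1.8232, 8.7548)

step 1: θ'=2.0048 (R=-0.7143) → pose (0.0368, 0.8896, 2.0048)
step 2: θ'=3.0048 (R=0.5000) → pose (-0.3487, 1.1747, 3.0048)
step 3: θ'=3.8798 (R=-0.5714) → pose (0.1138, 1.3181, 3.8798)
step 4: θ'=4.8798 (R=-0.1250) → pose (0.1530, 1.4314, 4.8798)
step 5: θ'=6.8798 (R=2.0000) → pose (3.2487, 0.1101, 6.8798)
step 6: θ'=8.7548 (R=-1.2000) → pose (3.1777, -1.8232, 8.7548)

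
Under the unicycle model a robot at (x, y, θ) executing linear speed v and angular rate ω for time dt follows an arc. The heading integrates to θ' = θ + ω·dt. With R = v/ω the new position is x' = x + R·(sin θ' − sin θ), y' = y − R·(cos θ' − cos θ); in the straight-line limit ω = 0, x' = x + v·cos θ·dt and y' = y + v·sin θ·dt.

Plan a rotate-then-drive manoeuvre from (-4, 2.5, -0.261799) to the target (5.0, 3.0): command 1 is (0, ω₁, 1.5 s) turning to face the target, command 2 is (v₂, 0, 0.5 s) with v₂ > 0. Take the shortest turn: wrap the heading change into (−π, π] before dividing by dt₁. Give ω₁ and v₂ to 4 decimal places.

ω₁ = 0.2115, v₂ = 18.0278

heading to target = atan2(3−2.5, 5−-4) = 0.0555
Δθ = wrap(0.0555 − -0.2618) = 0.3173; ω₁ = Δθ/dt₁ = 0.2115
distance = √((5−-4)² + (3−2.5)²) = 9.0139; v₂ = distance/dt₂ = 18.0278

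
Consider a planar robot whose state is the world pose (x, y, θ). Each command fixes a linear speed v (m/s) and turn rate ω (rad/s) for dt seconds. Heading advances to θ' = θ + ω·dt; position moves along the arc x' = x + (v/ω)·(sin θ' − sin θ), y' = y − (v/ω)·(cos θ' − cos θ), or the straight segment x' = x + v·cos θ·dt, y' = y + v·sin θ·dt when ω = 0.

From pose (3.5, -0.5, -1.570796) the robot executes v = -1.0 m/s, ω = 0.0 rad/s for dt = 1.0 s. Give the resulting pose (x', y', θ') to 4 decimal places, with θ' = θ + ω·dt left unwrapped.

θ' = -1.5708 + 0.0·1.0 = -1.5708
ω = 0 → straight: x' = 3.5 + -1.0·cos(-1.5708)·1.0 = 3.5000
y' = -0.5 + -1.0·sin(-1.5708)·1.0 = 0.5000

(3.5000, 0.5000, -1.5708)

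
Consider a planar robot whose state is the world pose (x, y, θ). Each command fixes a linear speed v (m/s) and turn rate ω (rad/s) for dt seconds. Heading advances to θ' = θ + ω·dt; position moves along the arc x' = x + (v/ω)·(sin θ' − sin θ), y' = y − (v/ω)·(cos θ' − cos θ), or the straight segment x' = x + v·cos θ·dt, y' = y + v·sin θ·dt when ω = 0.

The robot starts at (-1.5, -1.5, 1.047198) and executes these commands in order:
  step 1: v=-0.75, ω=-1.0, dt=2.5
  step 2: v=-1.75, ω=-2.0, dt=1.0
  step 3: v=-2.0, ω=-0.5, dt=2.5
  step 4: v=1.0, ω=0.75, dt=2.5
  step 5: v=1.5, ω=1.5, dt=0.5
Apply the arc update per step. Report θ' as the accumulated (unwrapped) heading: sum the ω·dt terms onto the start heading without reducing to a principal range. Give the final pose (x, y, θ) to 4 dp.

(-1.2928, -3.2570, -2.0778)

step 1: θ'=-1.4528 (R=0.7500) → pose (-2.8943, -1.2133, -1.4528)
step 2: θ'=-3.4528 (R=0.8750) → pose (-1.7575, -0.2773, -3.4528)
step 3: θ'=-4.7028 (R=4.0000) → pose (1.0175, -4.0468, -4.7028)
step 4: θ'=-2.8278 (R=1.3333) → pose (-0.7273, -2.7914, -2.8278)
step 5: θ'=-2.0778 (R=1.0000) → pose (-1.2928, -3.2570, -2.0778)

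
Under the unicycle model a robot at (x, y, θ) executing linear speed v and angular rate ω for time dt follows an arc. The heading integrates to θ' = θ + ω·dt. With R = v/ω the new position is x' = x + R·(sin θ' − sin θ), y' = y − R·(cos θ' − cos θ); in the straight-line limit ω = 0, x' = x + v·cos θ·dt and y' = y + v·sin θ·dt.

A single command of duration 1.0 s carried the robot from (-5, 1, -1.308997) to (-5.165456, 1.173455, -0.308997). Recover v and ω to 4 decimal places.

v = -0.2500, ω = 1.0000

Δθ = -0.308997 − -1.308997 = 1.000000
ω = Δθ/dt = 1.000000/1.0 = 1.0000
R = −Δy/(cos θ' − cos θ) = -0.2500
v = R·ω = -0.2500·1.0000 = -0.2500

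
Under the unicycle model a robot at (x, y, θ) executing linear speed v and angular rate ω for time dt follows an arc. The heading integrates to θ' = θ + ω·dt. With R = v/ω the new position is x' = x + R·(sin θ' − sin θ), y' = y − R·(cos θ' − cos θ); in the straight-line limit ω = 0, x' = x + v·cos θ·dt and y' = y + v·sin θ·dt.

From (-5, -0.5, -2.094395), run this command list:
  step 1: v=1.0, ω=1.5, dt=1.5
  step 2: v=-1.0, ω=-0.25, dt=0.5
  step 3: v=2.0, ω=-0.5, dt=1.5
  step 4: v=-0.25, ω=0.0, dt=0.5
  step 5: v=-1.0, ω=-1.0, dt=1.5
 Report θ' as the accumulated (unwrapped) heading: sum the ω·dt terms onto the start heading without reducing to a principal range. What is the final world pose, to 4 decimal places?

(-2.2907, -1.0891, -2.2194)

step 1: θ'=0.1556 (R=0.6667) → pose (-4.3193, -1.4919, 0.1556)
step 2: θ'=0.0306 (R=4.0000) → pose (-4.8168, -1.5384, 0.0306)
step 3: θ'=-0.7194 (R=-4.0000) → pose (-2.0587, -2.5277, -0.7194)
step 4: θ'=-0.7194 (straight) → pose (-2.1527, -2.4453, -0.7194)
step 5: θ'=-2.2194 (R=1.0000) → pose (-2.2907, -1.0891, -2.2194)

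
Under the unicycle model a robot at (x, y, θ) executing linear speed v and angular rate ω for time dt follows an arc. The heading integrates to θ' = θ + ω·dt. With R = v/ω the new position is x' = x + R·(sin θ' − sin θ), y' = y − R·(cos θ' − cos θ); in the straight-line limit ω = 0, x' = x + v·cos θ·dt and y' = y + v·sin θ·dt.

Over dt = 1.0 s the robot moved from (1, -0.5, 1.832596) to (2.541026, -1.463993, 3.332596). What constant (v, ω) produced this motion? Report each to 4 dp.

Δθ = 3.332596 − 1.832596 = 1.500000
ω = Δθ/dt = 1.500000/1.0 = 1.5000
R = Δx/(sin θ' − sin θ) = -1.3333
v = R·ω = -1.3333·1.5000 = -2.0000

v = -2.0000, ω = 1.5000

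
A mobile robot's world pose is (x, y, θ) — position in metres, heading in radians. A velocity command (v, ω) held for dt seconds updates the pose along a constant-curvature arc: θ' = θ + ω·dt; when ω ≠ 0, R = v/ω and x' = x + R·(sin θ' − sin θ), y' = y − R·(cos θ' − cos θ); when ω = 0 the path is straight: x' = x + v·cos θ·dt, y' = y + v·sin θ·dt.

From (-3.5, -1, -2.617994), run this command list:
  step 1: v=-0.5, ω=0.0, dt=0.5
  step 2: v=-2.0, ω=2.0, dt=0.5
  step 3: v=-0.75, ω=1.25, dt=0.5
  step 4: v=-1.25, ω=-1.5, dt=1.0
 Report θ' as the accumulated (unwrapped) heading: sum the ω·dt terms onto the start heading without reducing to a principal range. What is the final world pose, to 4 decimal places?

step 1: θ'=-2.6180 (straight) → pose (-3.2835, -0.8750, -2.6180)
step 2: θ'=-1.6180 (R=-1.0000) → pose (-2.7846, -0.0562, -1.6180)
step 3: θ'=-0.9930 (R=-0.6000) → pose (-2.8813, 0.2999, -0.9930)
step 4: θ'=-2.4930 (R=0.8333) → pose (-2.6867, 1.4191, -2.4930)

(-2.6867, 1.4191, -2.4930)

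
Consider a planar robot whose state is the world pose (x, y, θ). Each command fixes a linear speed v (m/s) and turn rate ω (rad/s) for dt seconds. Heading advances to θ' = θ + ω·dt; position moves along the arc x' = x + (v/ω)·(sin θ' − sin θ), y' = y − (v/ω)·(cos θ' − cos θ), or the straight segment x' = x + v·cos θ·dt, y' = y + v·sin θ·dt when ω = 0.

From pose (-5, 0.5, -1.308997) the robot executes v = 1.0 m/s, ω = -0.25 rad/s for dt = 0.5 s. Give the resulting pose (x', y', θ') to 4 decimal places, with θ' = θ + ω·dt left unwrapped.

(-4.9011, 0.0102, -1.4340)

θ' = -1.3090 + -0.25·0.5 = -1.4340
R = v/ω = 1.0/-0.25 = -4.0000
x' = -5 + -4.0000·(sin -1.4340 − sin -1.3090) = -4.9011
y' = 0.5 − -4.0000·(cos -1.4340 − cos -1.3090) = 0.0102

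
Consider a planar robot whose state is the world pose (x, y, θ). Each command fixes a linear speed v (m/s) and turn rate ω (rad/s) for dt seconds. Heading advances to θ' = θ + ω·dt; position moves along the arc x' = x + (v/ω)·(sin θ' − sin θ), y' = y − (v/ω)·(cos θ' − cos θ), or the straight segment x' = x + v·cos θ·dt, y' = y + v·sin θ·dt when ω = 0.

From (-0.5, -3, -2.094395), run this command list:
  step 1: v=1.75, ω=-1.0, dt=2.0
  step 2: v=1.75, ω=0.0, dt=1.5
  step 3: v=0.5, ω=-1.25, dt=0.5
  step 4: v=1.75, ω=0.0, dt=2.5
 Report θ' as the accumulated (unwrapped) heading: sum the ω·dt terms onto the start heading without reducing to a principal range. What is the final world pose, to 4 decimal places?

(-5.0061, 3.6100, -4.7194)

step 1: θ'=-4.0944 (R=-1.7500) → pose (-3.4419, -3.1390, -4.0944)
step 2: θ'=-4.0944 (straight) → pose (-4.9628, -0.9995, -4.0944)
step 3: θ'=-4.7194 (R=-0.4000) → pose (-5.0368, -0.7649, -4.7194)
step 4: θ'=-4.7194 (straight) → pose (-5.0061, 3.6100, -4.7194)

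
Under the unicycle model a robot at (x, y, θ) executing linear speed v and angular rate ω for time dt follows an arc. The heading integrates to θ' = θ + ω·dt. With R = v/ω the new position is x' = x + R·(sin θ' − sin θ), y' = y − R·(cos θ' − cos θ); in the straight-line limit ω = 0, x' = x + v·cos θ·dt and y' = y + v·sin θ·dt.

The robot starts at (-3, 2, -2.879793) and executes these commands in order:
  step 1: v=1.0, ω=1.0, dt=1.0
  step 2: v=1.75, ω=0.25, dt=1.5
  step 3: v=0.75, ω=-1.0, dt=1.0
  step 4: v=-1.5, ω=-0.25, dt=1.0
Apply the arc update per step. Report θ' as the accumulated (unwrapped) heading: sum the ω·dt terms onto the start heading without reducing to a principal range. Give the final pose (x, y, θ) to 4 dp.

(-3.0081, -1.1720, -2.7548)

step 1: θ'=-1.8798 (R=1.0000) → pose (-3.6938, 1.3382, -1.8798)
step 2: θ'=-1.5048 (R=7.0000) → pose (-4.0101, -1.2522, -1.5048)
step 3: θ'=-2.5048 (R=-0.7500) → pose (-4.3125, -1.9047, -2.5048)
step 4: θ'=-2.7548 (R=6.0000) → pose (-3.0081, -1.1720, -2.7548)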